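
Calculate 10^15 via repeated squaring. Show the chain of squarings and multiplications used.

Computing 10^15 by squaring (build up from 10^1; each line after the first costs one multiplication):

10^1 = 10
10^2 = (10^1)^2 = 10^2 = 100
10^3 = 10 * 10^2 = 10 * 100 = 1000
10^6 = (10^3)^2 = 1000^2 = 1000000
10^7 = 10 * 10^6 = 10 * 1000000 = 10000000
10^14 = (10^7)^2 = 10000000^2 = 100000000000000
10^15 = 10 * 10^14 = 10 * 100000000000000 = 1000000000000000

Result: 1000000000000000
Multiplications needed: 6 (6 lines after 10^1)

10^15 = 1000000000000000. Using exponentiation by squaring, this requires 6 multiplications. The key idea: if the exponent is even, square the half-power; if odd, multiply by the base once.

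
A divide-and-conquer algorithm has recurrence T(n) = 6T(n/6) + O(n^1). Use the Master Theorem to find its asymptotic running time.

Master Theorem for T(n) = 6T(n/6) + O(n^1):

a = 6, b = 6, c = 1
log_b(a) = log_6(6) = 1.0000

Case 2: c = 1 = log_6(6) = 1.0000
T(n) = O(n^1 log n) = O(n log n)

For T(n) = 6T(n/6) + O(n^1): log_6(6) = 1.0000. This is Case 2 of the Master Theorem (c = log_b(a), equal work at all levels), giving O(n log n).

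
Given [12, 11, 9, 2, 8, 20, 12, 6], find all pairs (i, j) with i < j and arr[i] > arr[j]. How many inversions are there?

Finding inversions in [12, 11, 9, 2, 8, 20, 12, 6]:

(0, 1): arr[0]=12 > arr[1]=11
(0, 2): arr[0]=12 > arr[2]=9
(0, 3): arr[0]=12 > arr[3]=2
(0, 4): arr[0]=12 > arr[4]=8
(0, 7): arr[0]=12 > arr[7]=6
(1, 2): arr[1]=11 > arr[2]=9
(1, 3): arr[1]=11 > arr[3]=2
(1, 4): arr[1]=11 > arr[4]=8
(1, 7): arr[1]=11 > arr[7]=6
(2, 3): arr[2]=9 > arr[3]=2
(2, 4): arr[2]=9 > arr[4]=8
(2, 7): arr[2]=9 > arr[7]=6
(4, 7): arr[4]=8 > arr[7]=6
(5, 6): arr[5]=20 > arr[6]=12
(5, 7): arr[5]=20 > arr[7]=6
(6, 7): arr[6]=12 > arr[7]=6

Total inversions: 16

The array has 16 inversion(s): (0,1), (0,2), (0,3), (0,4), (0,7), (1,2), (1,3), (1,4), (1,7), (2,3), (2,4), (2,7), (4,7), (5,6), (5,7), (6,7). Each pair (i,j) satisfies i < j and arr[i] > arr[j].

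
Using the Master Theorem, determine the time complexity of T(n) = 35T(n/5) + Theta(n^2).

Master Theorem for T(n) = 35T(n/5) + O(n^2):

a = 35, b = 5, c = 2
log_b(a) = log_5(35) = 2.2091

Case 1: c = 2 < log_5(35) = 2.2091
T(n) = O(n^(log_5 35))

For T(n) = 35T(n/5) + O(n^2): log_5(35) = 2.2091. This is Case 1 of the Master Theorem (c < log_b(a), work dominated by leaves), giving O(n^(log_5 35)).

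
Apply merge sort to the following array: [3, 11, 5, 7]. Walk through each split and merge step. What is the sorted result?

Merge sort trace:

Split: [3, 11, 5, 7] -> [3, 11] and [5, 7]
  Split: [3, 11] -> [3] and [11]
  Merge: [3] + [11] -> [3, 11]
  Split: [5, 7] -> [5] and [7]
  Merge: [5] + [7] -> [5, 7]
Merge: [3, 11] + [5, 7] -> [3, 5, 7, 11]

Final sorted array: [3, 5, 7, 11]

The merge sort proceeds by recursively splitting the array and merging sorted halves.
After all merges, the sorted array is [3, 5, 7, 11].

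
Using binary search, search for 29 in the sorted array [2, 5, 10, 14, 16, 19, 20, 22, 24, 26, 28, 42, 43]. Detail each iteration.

Binary search for 29 in [2, 5, 10, 14, 16, 19, 20, 22, 24, 26, 28, 42, 43]:

lo=0, hi=12, mid=6, arr[mid]=20 -> 20 < 29, search right half
lo=7, hi=12, mid=9, arr[mid]=26 -> 26 < 29, search right half
lo=10, hi=12, mid=11, arr[mid]=42 -> 42 > 29, search left half
lo=10, hi=10, mid=10, arr[mid]=28 -> 28 < 29, search right half
lo=11 > hi=10, target 29 not found

Binary search determines that 29 is not in the array after 4 comparisons. The search space was exhausted without finding the target.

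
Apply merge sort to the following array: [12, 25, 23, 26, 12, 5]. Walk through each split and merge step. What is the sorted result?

Merge sort trace:

Split: [12, 25, 23, 26, 12, 5] -> [12, 25, 23] and [26, 12, 5]
  Split: [12, 25, 23] -> [12] and [25, 23]
    Split: [25, 23] -> [25] and [23]
    Merge: [25] + [23] -> [23, 25]
  Merge: [12] + [23, 25] -> [12, 23, 25]
  Split: [26, 12, 5] -> [26] and [12, 5]
    Split: [12, 5] -> [12] and [5]
    Merge: [12] + [5] -> [5, 12]
  Merge: [26] + [5, 12] -> [5, 12, 26]
Merge: [12, 23, 25] + [5, 12, 26] -> [5, 12, 12, 23, 25, 26]

Final sorted array: [5, 12, 12, 23, 25, 26]

The merge sort proceeds by recursively splitting the array and merging sorted halves.
After all merges, the sorted array is [5, 12, 12, 23, 25, 26].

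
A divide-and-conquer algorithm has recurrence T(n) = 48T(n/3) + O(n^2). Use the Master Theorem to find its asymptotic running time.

Master Theorem for T(n) = 48T(n/3) + O(n^2):

a = 48, b = 3, c = 2
log_b(a) = log_3(48) = 3.5237

Case 1: c = 2 < log_3(48) = 3.5237
T(n) = O(n^(log_3 48))

For T(n) = 48T(n/3) + O(n^2): log_3(48) = 3.5237. This is Case 1 of the Master Theorem (c < log_b(a), work dominated by leaves), giving O(n^(log_3 48)).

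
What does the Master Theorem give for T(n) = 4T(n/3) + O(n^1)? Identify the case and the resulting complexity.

Master Theorem for T(n) = 4T(n/3) + O(n^1):

a = 4, b = 3, c = 1
log_b(a) = log_3(4) = 1.2619

Case 1: c = 1 < log_3(4) = 1.2619
T(n) = O(n^(log_3 4))

For T(n) = 4T(n/3) + O(n^1): log_3(4) = 1.2619. This is Case 1 of the Master Theorem (c < log_b(a), work dominated by leaves), giving O(n^(log_3 4)).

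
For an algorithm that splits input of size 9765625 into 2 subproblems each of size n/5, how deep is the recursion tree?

For divide and conquer with division factor 5:

Problem sizes at each level:
Level 0: 9765625
Level 1: 1953125
Level 2: 390625
Level 3: 78125
Level 4: 15625
Level 5: 3125
Level 6: 625
Level 7: 125
Level 8: 25
Level 9: 5
Level 10: 1

The root is level 0 and the size-1 base case is level 10 (the tree spans levels 0 through 10, i.e. 11 levels counting the root), so the depth is the number of divisions: log_5(9765625) = 10

The recursion tree depth is log_5(9765625) = 10. At each level, the problem size is divided by 5, so it takes 10 divisions to reduce to a base case of size 1. The algorithm makes 2 recursive calls at each level.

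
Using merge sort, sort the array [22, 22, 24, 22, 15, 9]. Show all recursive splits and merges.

Merge sort trace:

Split: [22, 22, 24, 22, 15, 9] -> [22, 22, 24] and [22, 15, 9]
  Split: [22, 22, 24] -> [22] and [22, 24]
    Split: [22, 24] -> [22] and [24]
    Merge: [22] + [24] -> [22, 24]
  Merge: [22] + [22, 24] -> [22, 22, 24]
  Split: [22, 15, 9] -> [22] and [15, 9]
    Split: [15, 9] -> [15] and [9]
    Merge: [15] + [9] -> [9, 15]
  Merge: [22] + [9, 15] -> [9, 15, 22]
Merge: [22, 22, 24] + [9, 15, 22] -> [9, 15, 22, 22, 22, 24]

Final sorted array: [9, 15, 22, 22, 22, 24]

The merge sort proceeds by recursively splitting the array and merging sorted halves.
After all merges, the sorted array is [9, 15, 22, 22, 22, 24].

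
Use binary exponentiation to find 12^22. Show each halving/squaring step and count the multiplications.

Computing 12^22 by squaring (build up from 12^1; each line after the first costs one multiplication):

12^1 = 12
12^2 = (12^1)^2 = 12^2 = 144
12^4 = (12^2)^2 = 144^2 = 20736
12^5 = 12 * 12^4 = 12 * 20736 = 248832
12^10 = (12^5)^2 = 248832^2 = 61917364224
12^11 = 12 * 12^10 = 12 * 61917364224 = 743008370688
12^22 = (12^11)^2 = 743008370688^2 = 552061438912436417593344

Result: 552061438912436417593344
Multiplications needed: 6 (6 lines after 12^1)

12^22 = 552061438912436417593344. Using exponentiation by squaring, this requires 6 multiplications. The key idea: if the exponent is even, square the half-power; if odd, multiply by the base once.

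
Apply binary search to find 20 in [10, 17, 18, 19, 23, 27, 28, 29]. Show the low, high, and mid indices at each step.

Binary search for 20 in [10, 17, 18, 19, 23, 27, 28, 29]:

lo=0, hi=7, mid=3, arr[mid]=19 -> 19 < 20, search right half
lo=4, hi=7, mid=5, arr[mid]=27 -> 27 > 20, search left half
lo=4, hi=4, mid=4, arr[mid]=23 -> 23 > 20, search left half
lo=4 > hi=3, target 20 not found

Binary search determines that 20 is not in the array after 3 comparisons. The search space was exhausted without finding the target.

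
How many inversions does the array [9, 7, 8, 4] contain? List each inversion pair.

Finding inversions in [9, 7, 8, 4]:

(0, 1): arr[0]=9 > arr[1]=7
(0, 2): arr[0]=9 > arr[2]=8
(0, 3): arr[0]=9 > arr[3]=4
(1, 3): arr[1]=7 > arr[3]=4
(2, 3): arr[2]=8 > arr[3]=4

Total inversions: 5

The array has 5 inversion(s): (0,1), (0,2), (0,3), (1,3), (2,3). Each pair (i,j) satisfies i < j and arr[i] > arr[j].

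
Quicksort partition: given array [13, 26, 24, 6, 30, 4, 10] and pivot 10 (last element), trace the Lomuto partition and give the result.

Lomuto partition with pivot = 10:

Initial array: [13, 26, 24, 6, 30, 4, 10]

arr[0]=13 > 10: no swap
arr[1]=26 > 10: no swap
arr[2]=24 > 10: no swap
arr[3]=6 <= 10: swap with position 0, array becomes [6, 26, 24, 13, 30, 4, 10]
arr[4]=30 > 10: no swap
arr[5]=4 <= 10: swap with position 1, array becomes [6, 4, 24, 13, 30, 26, 10]

Place pivot at position 2: [6, 4, 10, 13, 30, 26, 24]
Pivot position: 2

After partitioning with pivot 10, the array becomes [6, 4, 10, 13, 30, 26, 24]. The pivot is placed at index 2. All elements to the left of the pivot are <= 10, and all elements to the right are > 10.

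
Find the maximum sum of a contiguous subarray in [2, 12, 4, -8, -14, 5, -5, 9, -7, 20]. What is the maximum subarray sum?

Using Kadane's algorithm on [2, 12, 4, -8, -14, 5, -5, 9, -7, 20]:

Scanning through the array:
Position 1 (value 12): max_ending_here = 14, max_so_far = 14
Position 2 (value 4): max_ending_here = 18, max_so_far = 18
Position 3 (value -8): max_ending_here = 10, max_so_far = 18
Position 4 (value -14): max_ending_here = -4, max_so_far = 18
Position 5 (value 5): max_ending_here = 5, max_so_far = 18
Position 6 (value -5): max_ending_here = 0, max_so_far = 18
Position 7 (value 9): max_ending_here = 9, max_so_far = 18
Position 8 (value -7): max_ending_here = 2, max_so_far = 18
Position 9 (value 20): max_ending_here = 22, max_so_far = 22

Maximum subarray: [5, -5, 9, -7, 20]
Maximum sum: 22

The maximum subarray is [5, -5, 9, -7, 20] with sum 22. This subarray runs from index 5 to index 9.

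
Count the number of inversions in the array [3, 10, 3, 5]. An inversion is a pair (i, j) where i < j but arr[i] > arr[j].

Finding inversions in [3, 10, 3, 5]:

(1, 2): arr[1]=10 > arr[2]=3
(1, 3): arr[1]=10 > arr[3]=5

Total inversions: 2

The array has 2 inversion(s): (1,2), (1,3). Each pair (i,j) satisfies i < j and arr[i] > arr[j].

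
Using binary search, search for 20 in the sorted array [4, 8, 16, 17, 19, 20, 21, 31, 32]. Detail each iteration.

Binary search for 20 in [4, 8, 16, 17, 19, 20, 21, 31, 32]:

lo=0, hi=8, mid=4, arr[mid]=19 -> 19 < 20, search right half
lo=5, hi=8, mid=6, arr[mid]=21 -> 21 > 20, search left half
lo=5, hi=5, mid=5, arr[mid]=20 -> Found target at index 5!

Binary search finds 20 at index 5 after 3 comparisons. The search repeatedly halves the search space by comparing with the middle element.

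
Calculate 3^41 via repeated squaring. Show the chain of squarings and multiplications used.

Computing 3^41 by squaring (build up from 3^1; each line after the first costs one multiplication):

3^1 = 3
3^2 = (3^1)^2 = 3^2 = 9
3^4 = (3^2)^2 = 9^2 = 81
3^5 = 3 * 3^4 = 3 * 81 = 243
3^10 = (3^5)^2 = 243^2 = 59049
3^20 = (3^10)^2 = 59049^2 = 3486784401
3^40 = (3^20)^2 = 3486784401^2 = 12157665459056928801
3^41 = 3 * 3^40 = 3 * 12157665459056928801 = 36472996377170786403

Result: 36472996377170786403
Multiplications needed: 7 (7 lines after 3^1)

3^41 = 36472996377170786403. Using exponentiation by squaring, this requires 7 multiplications. The key idea: if the exponent is even, square the half-power; if odd, multiply by the base once.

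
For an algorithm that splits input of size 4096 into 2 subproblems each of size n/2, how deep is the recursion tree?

For divide and conquer with division factor 2:

Problem sizes at each level:
Level 0: 4096
Level 1: 2048
Level 2: 1024
Level 3: 512
Level 4: 256
Level 5: 128
Level 6: 64
Level 7: 32
Level 8: 16
Level 9: 8
Level 10: 4
Level 11: 2
Level 12: 1

The root is level 0 and the size-1 base case is level 12 (the tree spans levels 0 through 12, i.e. 13 levels counting the root), so the depth is the number of divisions: log_2(4096) = 12

The recursion tree depth is log_2(4096) = 12. At each level, the problem size is divided by 2, so it takes 12 divisions to reduce to a base case of size 1. The algorithm makes 2 recursive calls at each level.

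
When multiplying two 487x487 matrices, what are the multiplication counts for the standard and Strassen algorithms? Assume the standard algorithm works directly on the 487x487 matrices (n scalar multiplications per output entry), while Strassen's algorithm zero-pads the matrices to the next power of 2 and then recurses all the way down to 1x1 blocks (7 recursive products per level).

Matrix multiplication for 487x487 matrices:

Strassen's algorithm requires power-of-2 dimensions. Pad 487x487 to 512x512 (next power of 2).

Standard algorithm: 487^3 = 115501303 multiplications
Strassen's algorithm: 7^(log2(512)) = 7^9 = 40353607 multiplications
Savings: 115501303 - 40353607 = 75147696 multiplications

Standard: 115501303 multiplications (487^3). Strassen: 40353607 multiplications (7^9, after padding to 512x512). Strassen reduces 8 recursive multiplications to 7 at each level.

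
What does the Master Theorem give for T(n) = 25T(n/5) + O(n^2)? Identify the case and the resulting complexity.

Master Theorem for T(n) = 25T(n/5) + O(n^2):

a = 25, b = 5, c = 2
log_b(a) = log_5(25) = 2.0000

Case 2: c = 2 = log_5(25) = 2.0000
T(n) = O(n^2 log n) = O(n^2 log n)

For T(n) = 25T(n/5) + O(n^2): log_5(25) = 2.0000. This is Case 2 of the Master Theorem (c = log_b(a), equal work at all levels), giving O(n^2 log n).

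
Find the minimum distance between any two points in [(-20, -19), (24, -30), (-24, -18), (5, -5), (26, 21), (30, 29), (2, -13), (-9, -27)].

Computing all pairwise distances among 8 points:

d((-20, -19), (24, -30)) = 45.3542
d((-20, -19), (-24, -18)) = 4.1231 <-- minimum
d((-20, -19), (5, -5)) = 28.6531
d((-20, -19), (26, 21)) = 60.959
d((-20, -19), (30, 29)) = 69.3109
d((-20, -19), (2, -13)) = 22.8035
d((-20, -19), (-9, -27)) = 13.6015
d((24, -30), (-24, -18)) = 49.4773
d((24, -30), (5, -5)) = 31.4006
d((24, -30), (26, 21)) = 51.0392
d((24, -30), (30, 29)) = 59.3043
d((24, -30), (2, -13)) = 27.8029
d((24, -30), (-9, -27)) = 33.1361
d((-24, -18), (5, -5)) = 31.7805
d((-24, -18), (26, 21)) = 63.4114
d((-24, -18), (30, 29)) = 71.5891
d((-24, -18), (2, -13)) = 26.4764
d((-24, -18), (-9, -27)) = 17.4929
d((5, -5), (26, 21)) = 33.4215
d((5, -5), (30, 29)) = 42.2019
d((5, -5), (2, -13)) = 8.544
d((5, -5), (-9, -27)) = 26.0768
d((26, 21), (30, 29)) = 8.9443
d((26, 21), (2, -13)) = 41.6173
d((26, 21), (-9, -27)) = 59.4054
d((30, 29), (2, -13)) = 50.4777
d((30, 29), (-9, -27)) = 68.2422
d((2, -13), (-9, -27)) = 17.8045

Closest pair: (-20, -19) and (-24, -18) with distance 4.1231

The closest pair is (-20, -19) and (-24, -18) with Euclidean distance 4.1231. For 8 points, brute-force pairwise comparison is shown above. For large n, the divide-and-conquer algorithm (sort by x, recurse on halves, check the dividing strip) achieves O(n log n).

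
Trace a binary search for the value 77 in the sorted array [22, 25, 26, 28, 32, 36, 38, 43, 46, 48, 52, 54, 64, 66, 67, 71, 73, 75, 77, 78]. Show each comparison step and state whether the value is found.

Binary search for 77 in [22, 25, 26, 28, 32, 36, 38, 43, 46, 48, 52, 54, 64, 66, 67, 71, 73, 75, 77, 78]:

lo=0, hi=19, mid=9, arr[mid]=48 -> 48 < 77, search right half
lo=10, hi=19, mid=14, arr[mid]=67 -> 67 < 77, search right half
lo=15, hi=19, mid=17, arr[mid]=75 -> 75 < 77, search right half
lo=18, hi=19, mid=18, arr[mid]=77 -> Found target at index 18!

Binary search finds 77 at index 18 after 4 comparisons. The search repeatedly halves the search space by comparing with the middle element.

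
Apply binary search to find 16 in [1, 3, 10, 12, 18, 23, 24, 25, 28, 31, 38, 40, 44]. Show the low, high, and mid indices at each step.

Binary search for 16 in [1, 3, 10, 12, 18, 23, 24, 25, 28, 31, 38, 40, 44]:

lo=0, hi=12, mid=6, arr[mid]=24 -> 24 > 16, search left half
lo=0, hi=5, mid=2, arr[mid]=10 -> 10 < 16, search right half
lo=3, hi=5, mid=4, arr[mid]=18 -> 18 > 16, search left half
lo=3, hi=3, mid=3, arr[mid]=12 -> 12 < 16, search right half
lo=4 > hi=3, target 16 not found

Binary search determines that 16 is not in the array after 4 comparisons. The search space was exhausted without finding the target.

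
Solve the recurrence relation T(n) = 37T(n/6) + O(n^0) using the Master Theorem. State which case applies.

Master Theorem for T(n) = 37T(n/6) + O(n^0):

a = 37, b = 6, c = 0
log_b(a) = log_6(37) = 2.0153

Case 1: c = 0 < log_6(37) = 2.0153
T(n) = O(n^(log_6 37))

For T(n) = 37T(n/6) + O(n^0): log_6(37) = 2.0153. This is Case 1 of the Master Theorem (c < log_b(a), work dominated by leaves), giving O(n^(log_6 37)).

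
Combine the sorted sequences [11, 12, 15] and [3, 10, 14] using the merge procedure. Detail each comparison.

Merging process:

Compare 11 vs 3: take 3 from right. Merged: [3]
Compare 11 vs 10: take 10 from right. Merged: [3, 10]
Compare 11 vs 14: take 11 from left. Merged: [3, 10, 11]
Compare 12 vs 14: take 12 from left. Merged: [3, 10, 11, 12]
Compare 15 vs 14: take 14 from right. Merged: [3, 10, 11, 12, 14]
Append remaining from left: [15]. Merged: [3, 10, 11, 12, 14, 15]

Final merged array: [3, 10, 11, 12, 14, 15]
Total comparisons: 5

The merged array is [3, 10, 11, 12, 14, 15], requiring 5 comparisons. The merge step runs in O(n) time where n is the total number of elements.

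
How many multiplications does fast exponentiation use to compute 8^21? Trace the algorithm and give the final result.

Computing 8^21 by squaring (build up from 8^1; each line after the first costs one multiplication):

8^1 = 8
8^2 = (8^1)^2 = 8^2 = 64
8^4 = (8^2)^2 = 64^2 = 4096
8^5 = 8 * 8^4 = 8 * 4096 = 32768
8^10 = (8^5)^2 = 32768^2 = 1073741824
8^20 = (8^10)^2 = 1073741824^2 = 1152921504606846976
8^21 = 8 * 8^20 = 8 * 1152921504606846976 = 9223372036854775808

Result: 9223372036854775808
Multiplications needed: 6 (6 lines after 8^1)

8^21 = 9223372036854775808. Using exponentiation by squaring, this requires 6 multiplications. The key idea: if the exponent is even, square the half-power; if odd, multiply by the base once.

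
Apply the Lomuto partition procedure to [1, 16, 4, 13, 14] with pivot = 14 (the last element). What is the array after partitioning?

Lomuto partition with pivot = 14:

Initial array: [1, 16, 4, 13, 14]

arr[0]=1 <= 14: swap with position 0, array becomes [1, 16, 4, 13, 14]
arr[1]=16 > 14: no swap
arr[2]=4 <= 14: swap with position 1, array becomes [1, 4, 16, 13, 14]
arr[3]=13 <= 14: swap with position 2, array becomes [1, 4, 13, 16, 14]

Place pivot at position 3: [1, 4, 13, 14, 16]
Pivot position: 3

After partitioning with pivot 14, the array becomes [1, 4, 13, 14, 16]. The pivot is placed at index 3. All elements to the left of the pivot are <= 14, and all elements to the right are > 14.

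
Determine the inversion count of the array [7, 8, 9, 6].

Finding inversions in [7, 8, 9, 6]:

(0, 3): arr[0]=7 > arr[3]=6
(1, 3): arr[1]=8 > arr[3]=6
(2, 3): arr[2]=9 > arr[3]=6

Total inversions: 3

The array has 3 inversion(s): (0,3), (1,3), (2,3). Each pair (i,j) satisfies i < j and arr[i] > arr[j].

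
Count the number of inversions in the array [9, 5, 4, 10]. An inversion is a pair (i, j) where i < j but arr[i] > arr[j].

Finding inversions in [9, 5, 4, 10]:

(0, 1): arr[0]=9 > arr[1]=5
(0, 2): arr[0]=9 > arr[2]=4
(1, 2): arr[1]=5 > arr[2]=4

Total inversions: 3

The array has 3 inversion(s): (0,1), (0,2), (1,2). Each pair (i,j) satisfies i < j and arr[i] > arr[j].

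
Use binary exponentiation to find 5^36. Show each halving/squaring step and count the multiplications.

Computing 5^36 by squaring (build up from 5^1; each line after the first costs one multiplication):

5^1 = 5
5^2 = (5^1)^2 = 5^2 = 25
5^4 = (5^2)^2 = 25^2 = 625
5^8 = (5^4)^2 = 625^2 = 390625
5^9 = 5 * 5^8 = 5 * 390625 = 1953125
5^18 = (5^9)^2 = 1953125^2 = 3814697265625
5^36 = (5^18)^2 = 3814697265625^2 = 14551915228366851806640625

Result: 14551915228366851806640625
Multiplications needed: 6 (6 lines after 5^1)

5^36 = 14551915228366851806640625. Using exponentiation by squaring, this requires 6 multiplications. The key idea: if the exponent is even, square the half-power; if odd, multiply by the base once.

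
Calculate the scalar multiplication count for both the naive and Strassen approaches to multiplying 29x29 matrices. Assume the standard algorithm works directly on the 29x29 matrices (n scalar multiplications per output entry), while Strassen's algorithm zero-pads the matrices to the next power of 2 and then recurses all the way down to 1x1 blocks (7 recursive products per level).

Matrix multiplication for 29x29 matrices:

Strassen's algorithm requires power-of-2 dimensions. Pad 29x29 to 32x32 (next power of 2).

Standard algorithm: 29^3 = 24389 multiplications
Strassen's algorithm: 7^(log2(32)) = 7^5 = 16807 multiplications
Savings: 24389 - 16807 = 7582 multiplications

Standard: 24389 multiplications (29^3). Strassen: 16807 multiplications (7^5, after padding to 32x32). Strassen reduces 8 recursive multiplications to 7 at each level.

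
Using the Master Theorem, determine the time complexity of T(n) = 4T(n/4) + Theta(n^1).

Master Theorem for T(n) = 4T(n/4) + O(n^1):

a = 4, b = 4, c = 1
log_b(a) = log_4(4) = 1.0000

Case 2: c = 1 = log_4(4) = 1.0000
T(n) = O(n^1 log n) = O(n log n)

For T(n) = 4T(n/4) + O(n^1): log_4(4) = 1.0000. This is Case 2 of the Master Theorem (c = log_b(a), equal work at all levels), giving O(n log n).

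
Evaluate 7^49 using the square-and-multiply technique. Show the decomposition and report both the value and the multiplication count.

Computing 7^49 by squaring (build up from 7^1; each line after the first costs one multiplication):

7^1 = 7
7^2 = (7^1)^2 = 7^2 = 49
7^3 = 7 * 7^2 = 7 * 49 = 343
7^6 = (7^3)^2 = 343^2 = 117649
7^12 = (7^6)^2 = 117649^2 = 13841287201
7^24 = (7^12)^2 = 13841287201^2 = 191581231380566414401
7^48 = (7^24)^2 = 191581231380566414401^2 = 36703368217294125441230211032033660188801
7^49 = 7 * 7^48 = 7 * 36703368217294125441230211032033660188801 = 256923577521058878088611477224235621321607

Result: 256923577521058878088611477224235621321607
Multiplications needed: 7 (7 lines after 7^1)

7^49 = 256923577521058878088611477224235621321607. Using exponentiation by squaring, this requires 7 multiplications. The key idea: if the exponent is even, square the half-power; if odd, multiply by the base once.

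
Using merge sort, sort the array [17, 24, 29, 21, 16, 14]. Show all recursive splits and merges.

Merge sort trace:

Split: [17, 24, 29, 21, 16, 14] -> [17, 24, 29] and [21, 16, 14]
  Split: [17, 24, 29] -> [17] and [24, 29]
    Split: [24, 29] -> [24] and [29]
    Merge: [24] + [29] -> [24, 29]
  Merge: [17] + [24, 29] -> [17, 24, 29]
  Split: [21, 16, 14] -> [21] and [16, 14]
    Split: [16, 14] -> [16] and [14]
    Merge: [16] + [14] -> [14, 16]
  Merge: [21] + [14, 16] -> [14, 16, 21]
Merge: [17, 24, 29] + [14, 16, 21] -> [14, 16, 17, 21, 24, 29]

Final sorted array: [14, 16, 17, 21, 24, 29]

The merge sort proceeds by recursively splitting the array and merging sorted halves.
After all merges, the sorted array is [14, 16, 17, 21, 24, 29].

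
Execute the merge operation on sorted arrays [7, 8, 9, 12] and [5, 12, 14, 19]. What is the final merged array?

Merging process:

Compare 7 vs 5: take 5 from right. Merged: [5]
Compare 7 vs 12: take 7 from left. Merged: [5, 7]
Compare 8 vs 12: take 8 from left. Merged: [5, 7, 8]
Compare 9 vs 12: take 9 from left. Merged: [5, 7, 8, 9]
Compare 12 vs 12: take 12 from left. Merged: [5, 7, 8, 9, 12]
Append remaining from right: [12, 14, 19]. Merged: [5, 7, 8, 9, 12, 12, 14, 19]

Final merged array: [5, 7, 8, 9, 12, 12, 14, 19]
Total comparisons: 5

The merged array is [5, 7, 8, 9, 12, 12, 14, 19], requiring 5 comparisons. The merge step runs in O(n) time where n is the total number of elements.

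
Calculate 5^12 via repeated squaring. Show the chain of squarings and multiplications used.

Computing 5^12 by squaring (build up from 5^1; each line after the first costs one multiplication):

5^1 = 5
5^2 = (5^1)^2 = 5^2 = 25
5^3 = 5 * 5^2 = 5 * 25 = 125
5^6 = (5^3)^2 = 125^2 = 15625
5^12 = (5^6)^2 = 15625^2 = 244140625

Result: 244140625
Multiplications needed: 4 (4 lines after 5^1)

5^12 = 244140625. Using exponentiation by squaring, this requires 4 multiplications. The key idea: if the exponent is even, square the half-power; if odd, multiply by the base once.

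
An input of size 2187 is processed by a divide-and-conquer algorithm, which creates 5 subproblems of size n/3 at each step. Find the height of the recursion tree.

For divide and conquer with division factor 3:

Problem sizes at each level:
Level 0: 2187
Level 1: 729
Level 2: 243
Level 3: 81
Level 4: 27
Level 5: 9
Level 6: 3
Level 7: 1

The root is level 0 and the size-1 base case is level 7 (the tree spans levels 0 through 7, i.e. 8 levels counting the root), so the depth is the number of divisions: log_3(2187) = 7

The recursion tree depth is log_3(2187) = 7. At each level, the problem size is divided by 3, so it takes 7 divisions to reduce to a base case of size 1. The algorithm makes 5 recursive calls at each level.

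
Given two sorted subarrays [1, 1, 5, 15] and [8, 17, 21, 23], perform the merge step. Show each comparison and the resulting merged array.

Merging process:

Compare 1 vs 8: take 1 from left. Merged: [1]
Compare 1 vs 8: take 1 from left. Merged: [1, 1]
Compare 5 vs 8: take 5 from left. Merged: [1, 1, 5]
Compare 15 vs 8: take 8 from right. Merged: [1, 1, 5, 8]
Compare 15 vs 17: take 15 from left. Merged: [1, 1, 5, 8, 15]
Append remaining from right: [17, 21, 23]. Merged: [1, 1, 5, 8, 15, 17, 21, 23]

Final merged array: [1, 1, 5, 8, 15, 17, 21, 23]
Total comparisons: 5

The merged array is [1, 1, 5, 8, 15, 17, 21, 23], requiring 5 comparisons. The merge step runs in O(n) time where n is the total number of elements.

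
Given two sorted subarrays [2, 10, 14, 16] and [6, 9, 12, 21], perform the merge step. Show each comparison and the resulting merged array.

Merging process:

Compare 2 vs 6: take 2 from left. Merged: [2]
Compare 10 vs 6: take 6 from right. Merged: [2, 6]
Compare 10 vs 9: take 9 from right. Merged: [2, 6, 9]
Compare 10 vs 12: take 10 from left. Merged: [2, 6, 9, 10]
Compare 14 vs 12: take 12 from right. Merged: [2, 6, 9, 10, 12]
Compare 14 vs 21: take 14 from left. Merged: [2, 6, 9, 10, 12, 14]
Compare 16 vs 21: take 16 from left. Merged: [2, 6, 9, 10, 12, 14, 16]
Append remaining from right: [21]. Merged: [2, 6, 9, 10, 12, 14, 16, 21]

Final merged array: [2, 6, 9, 10, 12, 14, 16, 21]
Total comparisons: 7

The merged array is [2, 6, 9, 10, 12, 14, 16, 21], requiring 7 comparisons. The merge step runs in O(n) time where n is the total number of elements.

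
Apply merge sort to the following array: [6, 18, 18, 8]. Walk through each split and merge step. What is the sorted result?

Merge sort trace:

Split: [6, 18, 18, 8] -> [6, 18] and [18, 8]
  Split: [6, 18] -> [6] and [18]
  Merge: [6] + [18] -> [6, 18]
  Split: [18, 8] -> [18] and [8]
  Merge: [18] + [8] -> [8, 18]
Merge: [6, 18] + [8, 18] -> [6, 8, 18, 18]

Final sorted array: [6, 8, 18, 18]

The merge sort proceeds by recursively splitting the array and merging sorted halves.
After all merges, the sorted array is [6, 8, 18, 18].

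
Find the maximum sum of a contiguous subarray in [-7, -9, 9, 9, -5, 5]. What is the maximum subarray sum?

Using Kadane's algorithm on [-7, -9, 9, 9, -5, 5]:

Scanning through the array:
Position 1 (value -9): max_ending_here = -9, max_so_far = -7
Position 2 (value 9): max_ending_here = 9, max_so_far = 9
Position 3 (value 9): max_ending_here = 18, max_so_far = 18
Position 4 (value -5): max_ending_here = 13, max_so_far = 18
Position 5 (value 5): max_ending_here = 18, max_so_far = 18

Maximum subarray: [9, 9]
Maximum sum: 18

The maximum subarray is [9, 9] with sum 18. This subarray runs from index 2 to index 3.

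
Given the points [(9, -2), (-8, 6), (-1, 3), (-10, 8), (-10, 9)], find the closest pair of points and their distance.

Computing all pairwise distances among 5 points:

d((9, -2), (-8, 6)) = 18.7883
d((9, -2), (-1, 3)) = 11.1803
d((9, -2), (-10, 8)) = 21.4709
d((9, -2), (-10, 9)) = 21.9545
d((-8, 6), (-1, 3)) = 7.6158
d((-8, 6), (-10, 8)) = 2.8284
d((-8, 6), (-10, 9)) = 3.6056
d((-1, 3), (-10, 8)) = 10.2956
d((-1, 3), (-10, 9)) = 10.8167
d((-10, 8), (-10, 9)) = 1.0 <-- minimum

Closest pair: (-10, 8) and (-10, 9) with distance 1.0

The closest pair is (-10, 8) and (-10, 9) with Euclidean distance 1.0. For 5 points, brute-force pairwise comparison is shown above. For large n, the divide-and-conquer algorithm (sort by x, recurse on halves, check the dividing strip) achieves O(n log n).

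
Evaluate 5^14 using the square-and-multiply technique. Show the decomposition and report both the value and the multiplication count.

Computing 5^14 by squaring (build up from 5^1; each line after the first costs one multiplication):

5^1 = 5
5^2 = (5^1)^2 = 5^2 = 25
5^3 = 5 * 5^2 = 5 * 25 = 125
5^6 = (5^3)^2 = 125^2 = 15625
5^7 = 5 * 5^6 = 5 * 15625 = 78125
5^14 = (5^7)^2 = 78125^2 = 6103515625

Result: 6103515625
Multiplications needed: 5 (5 lines after 5^1)

5^14 = 6103515625. Using exponentiation by squaring, this requires 5 multiplications. The key idea: if the exponent is even, square the half-power; if odd, multiply by the base once.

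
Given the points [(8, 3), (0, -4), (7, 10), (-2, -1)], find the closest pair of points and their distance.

Computing all pairwise distances among 4 points:

d((8, 3), (0, -4)) = 10.6301
d((8, 3), (7, 10)) = 7.0711
d((8, 3), (-2, -1)) = 10.7703
d((0, -4), (7, 10)) = 15.6525
d((0, -4), (-2, -1)) = 3.6056 <-- minimum
d((7, 10), (-2, -1)) = 14.2127

Closest pair: (0, -4) and (-2, -1) with distance 3.6056

The closest pair is (0, -4) and (-2, -1) with Euclidean distance 3.6056. For 4 points, brute-force pairwise comparison is shown above. For large n, the divide-and-conquer algorithm (sort by x, recurse on halves, check the dividing strip) achieves O(n log n).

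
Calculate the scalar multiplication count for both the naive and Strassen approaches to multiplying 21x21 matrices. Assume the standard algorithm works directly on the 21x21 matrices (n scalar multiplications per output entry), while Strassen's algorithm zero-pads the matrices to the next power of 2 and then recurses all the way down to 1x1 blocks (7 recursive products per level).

Matrix multiplication for 21x21 matrices:

Strassen's algorithm requires power-of-2 dimensions. Pad 21x21 to 32x32 (next power of 2).

Standard algorithm: 21^3 = 9261 multiplications
Strassen's algorithm: 7^(log2(32)) = 7^5 = 16807 multiplications
Difference: 9261 - 16807 = -7546 (Strassen uses MORE here due to padding overhead — for small or just-over-power-of-2 n, padding can outweigh the per-level savings)

Standard: 9261 multiplications (21^3). Strassen: 16807 multiplications (7^5, after padding to 32x32). Strassen reduces 8 recursive multiplications to 7 at each level.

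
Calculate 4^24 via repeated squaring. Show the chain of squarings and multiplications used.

Computing 4^24 by squaring (build up from 4^1; each line after the first costs one multiplication):

4^1 = 4
4^2 = (4^1)^2 = 4^2 = 16
4^3 = 4 * 4^2 = 4 * 16 = 64
4^6 = (4^3)^2 = 64^2 = 4096
4^12 = (4^6)^2 = 4096^2 = 16777216
4^24 = (4^12)^2 = 16777216^2 = 281474976710656

Result: 281474976710656
Multiplications needed: 5 (5 lines after 4^1)

4^24 = 281474976710656. Using exponentiation by squaring, this requires 5 multiplications. The key idea: if the exponent is even, square the half-power; if odd, multiply by the base once.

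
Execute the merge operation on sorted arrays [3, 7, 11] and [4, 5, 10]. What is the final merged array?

Merging process:

Compare 3 vs 4: take 3 from left. Merged: [3]
Compare 7 vs 4: take 4 from right. Merged: [3, 4]
Compare 7 vs 5: take 5 from right. Merged: [3, 4, 5]
Compare 7 vs 10: take 7 from left. Merged: [3, 4, 5, 7]
Compare 11 vs 10: take 10 from right. Merged: [3, 4, 5, 7, 10]
Append remaining from left: [11]. Merged: [3, 4, 5, 7, 10, 11]

Final merged array: [3, 4, 5, 7, 10, 11]
Total comparisons: 5

The merged array is [3, 4, 5, 7, 10, 11], requiring 5 comparisons. The merge step runs in O(n) time where n is the total number of elements.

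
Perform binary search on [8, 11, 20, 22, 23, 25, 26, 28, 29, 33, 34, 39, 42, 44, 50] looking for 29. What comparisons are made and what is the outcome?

Binary search for 29 in [8, 11, 20, 22, 23, 25, 26, 28, 29, 33, 34, 39, 42, 44, 50]:

lo=0, hi=14, mid=7, arr[mid]=28 -> 28 < 29, search right half
lo=8, hi=14, mid=11, arr[mid]=39 -> 39 > 29, search left half
lo=8, hi=10, mid=9, arr[mid]=33 -> 33 > 29, search left half
lo=8, hi=8, mid=8, arr[mid]=29 -> Found target at index 8!

Binary search finds 29 at index 8 after 4 comparisons. The search repeatedly halves the search space by comparing with the middle element.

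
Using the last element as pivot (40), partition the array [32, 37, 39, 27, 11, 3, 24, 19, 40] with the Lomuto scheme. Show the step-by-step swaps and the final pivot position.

Lomuto partition with pivot = 40:

Initial array: [32, 37, 39, 27, 11, 3, 24, 19, 40]

arr[0]=32 <= 40: swap with position 0, array becomes [32, 37, 39, 27, 11, 3, 24, 19, 40]
arr[1]=37 <= 40: swap with position 1, array becomes [32, 37, 39, 27, 11, 3, 24, 19, 40]
arr[2]=39 <= 40: swap with position 2, array becomes [32, 37, 39, 27, 11, 3, 24, 19, 40]
arr[3]=27 <= 40: swap with position 3, array becomes [32, 37, 39, 27, 11, 3, 24, 19, 40]
arr[4]=11 <= 40: swap with position 4, array becomes [32, 37, 39, 27, 11, 3, 24, 19, 40]
arr[5]=3 <= 40: swap with position 5, array becomes [32, 37, 39, 27, 11, 3, 24, 19, 40]
arr[6]=24 <= 40: swap with position 6, array becomes [32, 37, 39, 27, 11, 3, 24, 19, 40]
arr[7]=19 <= 40: swap with position 7, array becomes [32, 37, 39, 27, 11, 3, 24, 19, 40]

Place pivot at position 8: [32, 37, 39, 27, 11, 3, 24, 19, 40]
Pivot position: 8

After partitioning with pivot 40, the array becomes [32, 37, 39, 27, 11, 3, 24, 19, 40]. The pivot is placed at index 8. All elements to the left of the pivot are <= 40, and all elements to the right are > 40.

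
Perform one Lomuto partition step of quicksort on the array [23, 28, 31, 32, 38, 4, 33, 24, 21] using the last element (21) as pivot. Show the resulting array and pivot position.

Lomuto partition with pivot = 21:

Initial array: [23, 28, 31, 32, 38, 4, 33, 24, 21]

arr[0]=23 > 21: no swap
arr[1]=28 > 21: no swap
arr[2]=31 > 21: no swap
arr[3]=32 > 21: no swap
arr[4]=38 > 21: no swap
arr[5]=4 <= 21: swap with position 0, array becomes [4, 28, 31, 32, 38, 23, 33, 24, 21]
arr[6]=33 > 21: no swap
arr[7]=24 > 21: no swap

Place pivot at position 1: [4, 21, 31, 32, 38, 23, 33, 24, 28]
Pivot position: 1

After partitioning with pivot 21, the array becomes [4, 21, 31, 32, 38, 23, 33, 24, 28]. The pivot is placed at index 1. All elements to the left of the pivot are <= 21, and all elements to the right are > 21.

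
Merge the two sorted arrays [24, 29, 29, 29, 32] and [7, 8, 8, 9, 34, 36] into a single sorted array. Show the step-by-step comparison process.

Merging process:

Compare 24 vs 7: take 7 from right. Merged: [7]
Compare 24 vs 8: take 8 from right. Merged: [7, 8]
Compare 24 vs 8: take 8 from right. Merged: [7, 8, 8]
Compare 24 vs 9: take 9 from right. Merged: [7, 8, 8, 9]
Compare 24 vs 34: take 24 from left. Merged: [7, 8, 8, 9, 24]
Compare 29 vs 34: take 29 from left. Merged: [7, 8, 8, 9, 24, 29]
Compare 29 vs 34: take 29 from left. Merged: [7, 8, 8, 9, 24, 29, 29]
Compare 29 vs 34: take 29 from left. Merged: [7, 8, 8, 9, 24, 29, 29, 29]
Compare 32 vs 34: take 32 from left. Merged: [7, 8, 8, 9, 24, 29, 29, 29, 32]
Append remaining from right: [34, 36]. Merged: [7, 8, 8, 9, 24, 29, 29, 29, 32, 34, 36]

Final merged array: [7, 8, 8, 9, 24, 29, 29, 29, 32, 34, 36]
Total comparisons: 9

The merged array is [7, 8, 8, 9, 24, 29, 29, 29, 32, 34, 36], requiring 9 comparisons. The merge step runs in O(n) time where n is the total number of elements.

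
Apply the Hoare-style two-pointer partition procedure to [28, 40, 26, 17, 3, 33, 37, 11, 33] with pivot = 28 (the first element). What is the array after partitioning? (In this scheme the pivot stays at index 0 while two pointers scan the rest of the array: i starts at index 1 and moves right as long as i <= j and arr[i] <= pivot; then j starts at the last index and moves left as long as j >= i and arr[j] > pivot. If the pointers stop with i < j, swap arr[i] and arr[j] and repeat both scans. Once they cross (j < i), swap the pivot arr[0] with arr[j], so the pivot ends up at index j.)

Hoare-style two-pointer partition with pivot = 28:

Initial array: [28, 40, 26, 17, 3, 33, 37, 11, 33]

Pointers start at i = 1, j = 8.
i stops at index 1 (arr[1]=40 > 28), j stops at index 7 (arr[7]=11 <= 28): swap arr[1] and arr[7], array becomes [28, 11, 26, 17, 3, 33, 37, 40, 33]
i ends at 5, j ends at 4: the pointers have crossed (j < i), so scanning stops.

Swap pivot arr[0] with arr[4] to place pivot at position 4: [3, 11, 26, 17, 28, 33, 37, 40, 33]
Pivot position: 4

After partitioning with pivot 28, the array becomes [3, 11, 26, 17, 28, 33, 37, 40, 33]. The pivot is placed at index 4. All elements to the left of the pivot are <= 28, and all elements to the right are > 28.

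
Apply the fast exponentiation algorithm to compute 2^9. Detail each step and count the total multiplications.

Computing 2^9 by squaring (build up from 2^1; each line after the first costs one multiplication):

2^1 = 2
2^2 = (2^1)^2 = 2^2 = 4
2^4 = (2^2)^2 = 4^2 = 16
2^8 = (2^4)^2 = 16^2 = 256
2^9 = 2 * 2^8 = 2 * 256 = 512

Result: 512
Multiplications needed: 4 (4 lines after 2^1)

2^9 = 512. Using exponentiation by squaring, this requires 4 multiplications. The key idea: if the exponent is even, square the half-power; if odd, multiply by the base once.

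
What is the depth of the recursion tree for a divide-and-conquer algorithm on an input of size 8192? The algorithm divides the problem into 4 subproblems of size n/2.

For divide and conquer with division factor 2:

Problem sizes at each level:
Level 0: 8192
Level 1: 4096
Level 2: 2048
Level 3: 1024
Level 4: 512
Level 5: 256
Level 6: 128
Level 7: 64
Level 8: 32
Level 9: 16
Level 10: 8
Level 11: 4
Level 12: 2
Level 13: 1

The root is level 0 and the size-1 base case is level 13 (the tree spans levels 0 through 13, i.e. 14 levels counting the root), so the depth is the number of divisions: log_2(8192) = 13

The recursion tree depth is log_2(8192) = 13. At each level, the problem size is divided by 2, so it takes 13 divisions to reduce to a base case of size 1. The algorithm makes 4 recursive calls at each level.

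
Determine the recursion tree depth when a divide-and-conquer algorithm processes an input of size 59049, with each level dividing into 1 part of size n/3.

For divide and conquer with division factor 3:

Problem sizes at each level:
Level 0: 59049
Level 1: 19683
Level 2: 6561
Level 3: 2187
Level 4: 729
Level 5: 243
Level 6: 81
Level 7: 27
Level 8: 9
Level 9: 3
Level 10: 1

The root is level 0 and the size-1 base case is level 10 (the tree spans levels 0 through 10, i.e. 11 levels counting the root), so the depth is the number of divisions: log_3(59049) = 10

The recursion tree depth is log_3(59049) = 10. At each level, the problem size is divided by 3, so it takes 10 divisions to reduce to a base case of size 1. The algorithm makes 1 recursive call at each level.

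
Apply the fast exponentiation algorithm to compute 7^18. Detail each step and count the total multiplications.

Computing 7^18 by squaring (build up from 7^1; each line after the first costs one multiplication):

7^1 = 7
7^2 = (7^1)^2 = 7^2 = 49
7^4 = (7^2)^2 = 49^2 = 2401
7^8 = (7^4)^2 = 2401^2 = 5764801
7^9 = 7 * 7^8 = 7 * 5764801 = 40353607
7^18 = (7^9)^2 = 40353607^2 = 1628413597910449

Result: 1628413597910449
Multiplications needed: 5 (5 lines after 7^1)

7^18 = 1628413597910449. Using exponentiation by squaring, this requires 5 multiplications. The key idea: if the exponent is even, square the half-power; if odd, multiply by the base once.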